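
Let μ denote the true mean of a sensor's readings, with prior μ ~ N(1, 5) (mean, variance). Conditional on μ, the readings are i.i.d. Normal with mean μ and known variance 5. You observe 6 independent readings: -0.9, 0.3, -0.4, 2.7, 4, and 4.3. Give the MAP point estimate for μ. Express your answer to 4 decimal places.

n = 6; x̄ = ((-0.9) + 0.3 + (-0.4) + 2.7 + 4 + 4.3)/6 = 10/6 = 5/3 ≈ 1.6667.
For a Normal prior and Normal likelihood with known variance, the posterior is Normal; its mode equals its mean, the precision-weighted average.
Prior precision 1/σ₀² = 1/5 = 0.2; data precision n/σ² = 6/5 = 1.2.
μ̂ = (0.2·1 + 1.2·(5/3)) / (0.2 + 1.2) = 2.2/1.4 = 11/7 ≈ 1.5714.

μ̂_MAP = 1.5714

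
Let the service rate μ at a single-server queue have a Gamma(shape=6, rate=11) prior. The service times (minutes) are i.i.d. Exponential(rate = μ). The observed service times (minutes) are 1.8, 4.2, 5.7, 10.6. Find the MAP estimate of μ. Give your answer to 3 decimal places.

The Exponential(rate=μ) likelihood is ∝ μ^n e^(−μΣtᵢ). Here n = 4 and Σtᵢ = 1.8 + 4.2 + 5.7 + 10.6 = 22.3.
Posterior ∝ μ^5e^(−11μ) · μ^4e^(−22.3μ) = μ^9e^(−33.3μ), i.e. Gamma(10, 33.3).
Mode = (a−1)/b = 9/33.3 ≈ 0.270.

μ̂_MAP = 0.270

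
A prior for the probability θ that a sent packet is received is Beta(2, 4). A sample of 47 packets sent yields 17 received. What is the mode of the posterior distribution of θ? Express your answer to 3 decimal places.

θ̂_MAP = 0.353

Prior: Beta(2, 4).
Data: 17 successes in 47 trials. The binomial likelihood contributes θ^17(1−θ)^30, so the posterior is Beta(2+17, 4+30) = Beta(19, 34).
For Beta(a, b) with a, b > 1 the mode is (a−1)/(a+b−2) = 18/51 ≈ 0.353.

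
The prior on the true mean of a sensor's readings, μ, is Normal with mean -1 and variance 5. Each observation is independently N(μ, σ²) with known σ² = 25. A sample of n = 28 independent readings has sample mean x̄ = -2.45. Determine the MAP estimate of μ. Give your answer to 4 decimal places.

n = 28, x̄ = -2.45.
For a Normal prior and Normal likelihood with known variance, the posterior is Normal; its mode equals its mean, the precision-weighted average.
Prior precision 1/σ₀² = 1/5 = 0.2; data precision n/σ² = 28/25 = 1.12.
μ̂ = (0.2·(-1) + 1.12·(-2.45)) / (0.2 + 1.12) = (-2.944)/1.32 = -368/165 ≈ -2.2303.

μ̂_MAP = -2.2303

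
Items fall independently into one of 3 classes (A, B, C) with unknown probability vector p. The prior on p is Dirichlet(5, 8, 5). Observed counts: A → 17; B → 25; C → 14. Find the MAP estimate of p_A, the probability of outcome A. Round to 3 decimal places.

The posterior is Dirichlet(αᵢ + nᵢ) = Dirichlet(22, 33, 19).
For a Dirichlet(a₁,…,a_K) with all aᵢ > 1, the mode has j-th component (aⱼ − 1)/(Σaᵢ − K).
Here Σaᵢ = 74 and K = 3, so p_A = (22 − 1)/(74 − 3) = 21/71 ≈ 0.296.

MAP estimate of p_A = 0.296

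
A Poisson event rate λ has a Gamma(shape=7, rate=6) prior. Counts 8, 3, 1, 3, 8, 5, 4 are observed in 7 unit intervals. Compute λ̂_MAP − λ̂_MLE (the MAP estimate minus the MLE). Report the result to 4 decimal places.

Σxᵢ = 32. Posterior is Gamma(39, 13); MAP = (39−1)/13 = 38/13 ≈ 2.92308.
MLE = x̄ = 32/7 ≈ 4.57143.
Difference = 38/13 − 32/7 = -150/91 ≈ -1.6484.

MAP − MLE = -1.6484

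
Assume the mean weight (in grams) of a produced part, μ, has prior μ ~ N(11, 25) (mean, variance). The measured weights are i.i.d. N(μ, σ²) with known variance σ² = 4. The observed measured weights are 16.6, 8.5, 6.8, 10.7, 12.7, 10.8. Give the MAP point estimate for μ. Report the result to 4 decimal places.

μ̂_MAP = 11.0162

n = 6; x̄ = (16.6 + 8.5 + 6.8 + 10.7 + 12.7 + 10.8)/6 = 66.1/6 = 661/60 ≈ 11.0167.
For a Normal prior and Normal likelihood with known variance, the posterior is Normal; its mode equals its mean, the precision-weighted average.
Prior precision 1/σ₀² = 1/25 = 0.04; data precision n/σ² = 6/4 = 1.5.
μ̂ = (0.04·11 + 1.5·(661/60)) / (0.04 + 1.5) = 16.965/1.54 = 3393/308 ≈ 11.0162.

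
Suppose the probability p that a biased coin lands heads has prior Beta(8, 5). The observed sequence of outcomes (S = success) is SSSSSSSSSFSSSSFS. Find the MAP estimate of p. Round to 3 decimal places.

p̂_MAP = 0.778

Prior: Beta(8, 5).
Data: 14 successes in 16 trials (from the sequence). The binomial likelihood contributes p^14(1−p)^2, so the posterior is Beta(8+14, 5+2) = Beta(22, 7).
For Beta(a, b) with a, b > 1 the mode is (a−1)/(a+b−2) = 21/27 ≈ 0.778.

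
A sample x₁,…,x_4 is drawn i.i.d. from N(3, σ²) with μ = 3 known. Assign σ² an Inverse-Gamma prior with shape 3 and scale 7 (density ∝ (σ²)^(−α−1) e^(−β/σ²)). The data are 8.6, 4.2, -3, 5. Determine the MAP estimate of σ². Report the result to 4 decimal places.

Sum of squared deviations about the known mean: SS = (8.6−3)² + (4.2−3)² + (-3−3)² + (5−3)² = 72.8.
The Normal likelihood contributes (σ²)^(−n/2) exp(−SS/(2σ²)), so the posterior is Inverse-Gamma(α + n/2, β + SS/2) = Inverse-Gamma(5, 43.4).
The mode of Inverse-Gamma(a, b) is b/(a+1) = 43.4/6 ≈ 7.2333.

σ̂²_MAP = 7.2333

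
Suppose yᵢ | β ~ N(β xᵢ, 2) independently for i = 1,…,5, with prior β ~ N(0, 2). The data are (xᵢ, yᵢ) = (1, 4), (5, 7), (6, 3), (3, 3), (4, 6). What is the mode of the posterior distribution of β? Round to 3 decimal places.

β̂_MAP = 1.023

log p(β | y) = −Σ(yᵢ − βxᵢ)²/(2·2) − β²/(2·2) + const.
Setting the derivative to zero: Σxᵢ(yᵢ − βxᵢ)/2 − β/2 = 0, so β = Σxᵢyᵢ / (Σxᵢ² + σ²/τ²).
Σxᵢyᵢ = 1·4 + 5·7 + 6·3 + 3·3 + 4·6 = 90; Σxᵢ² = 87; σ²/τ² = 1.
β̂_MAP = 90 / (87 + 1) = 90/88 ≈ 1.023.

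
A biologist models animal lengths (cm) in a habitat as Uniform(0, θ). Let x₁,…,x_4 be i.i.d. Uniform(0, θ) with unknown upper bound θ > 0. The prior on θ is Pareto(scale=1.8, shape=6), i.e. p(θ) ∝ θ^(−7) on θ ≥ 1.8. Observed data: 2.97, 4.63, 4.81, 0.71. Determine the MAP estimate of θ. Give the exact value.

θ̂_MAP = 4.81

The Uniform(0, θ) likelihood is θ^(−n) for θ ≥ max(xᵢ), zero otherwise. Here max(xᵢ) = 4.81.
Posterior ∝ θ^(−7) · θ^(−4) = θ^(−11) on θ ≥ max(1.8, 4.81) = 4.81.
This density is strictly decreasing in θ, so the posterior mode lies at the lower boundary of the support.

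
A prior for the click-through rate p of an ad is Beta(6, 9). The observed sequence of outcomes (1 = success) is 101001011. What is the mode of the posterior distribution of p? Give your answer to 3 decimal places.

p̂_MAP = 0.455

Prior: Beta(6, 9).
Data: 5 successes in 9 trials (from the sequence). The binomial likelihood contributes p^5(1−p)^4, so the posterior is Beta(6+5, 9+4) = Beta(11, 13).
For Beta(a, b) with a, b > 1 the mode is (a−1)/(a+b−2) = 10/22 ≈ 0.455.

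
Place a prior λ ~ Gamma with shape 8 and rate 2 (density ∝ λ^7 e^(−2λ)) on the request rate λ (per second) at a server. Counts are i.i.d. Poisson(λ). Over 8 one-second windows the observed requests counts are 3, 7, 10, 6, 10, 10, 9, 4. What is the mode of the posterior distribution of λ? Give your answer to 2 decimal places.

λ̂_MAP = 6.60

Σxᵢ = 3+7+10+6+10+10+9+4 = 59, with n = 8.
Posterior ∝ λ^7e^(−2λ) · λ^59e^(−8λ) = λ^66e^(−10λ), i.e. Gamma(shape=67, rate=10).
The mode of a Gamma(a, b) with a ≥ 1 (shape–rate) is (a−1)/b = 66/10 ≈ 6.60.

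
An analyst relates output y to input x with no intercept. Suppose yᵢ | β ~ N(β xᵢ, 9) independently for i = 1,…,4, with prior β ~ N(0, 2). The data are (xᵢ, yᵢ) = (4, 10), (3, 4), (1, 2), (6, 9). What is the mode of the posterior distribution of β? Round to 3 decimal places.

log p(β | y) = −Σ(yᵢ − βxᵢ)²/(2·9) − β²/(2·2) + const.
Setting the derivative to zero: Σxᵢ(yᵢ − βxᵢ)/9 − β/2 = 0, so β = Σxᵢyᵢ / (Σxᵢ² + σ²/τ²).
Σxᵢyᵢ = 4·10 + 3·4 + 1·2 + 6·9 = 108; Σxᵢ² = 62; σ²/τ² = 4.5.
β̂_MAP = 108 / (62 + 4.5) = 108/66.5 ≈ 1.624.

β̂_MAP = 1.624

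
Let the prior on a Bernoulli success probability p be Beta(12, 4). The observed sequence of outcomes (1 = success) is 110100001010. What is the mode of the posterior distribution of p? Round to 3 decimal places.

p̂_MAP = 0.615

Prior: Beta(12, 4).
Data: 5 successes in 12 trials (from the sequence). The binomial likelihood contributes p^5(1−p)^7, so the posterior is Beta(12+5, 4+7) = Beta(17, 11).
For Beta(a, b) with a, b > 1 the mode is (a−1)/(a+b−2) = 16/26 ≈ 0.615.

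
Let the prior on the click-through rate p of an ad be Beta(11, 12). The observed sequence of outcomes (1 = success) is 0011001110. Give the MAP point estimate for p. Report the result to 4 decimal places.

p̂_MAP = 0.4839

Prior: Beta(11, 12).
Data: 5 successes in 10 trials (from the sequence). The binomial likelihood contributes p^5(1−p)^5, so the posterior is Beta(11+5, 12+5) = Beta(16, 17).
For Beta(a, b) with a, b > 1 the mode is (a−1)/(a+b−2) = 15/31 ≈ 0.4839.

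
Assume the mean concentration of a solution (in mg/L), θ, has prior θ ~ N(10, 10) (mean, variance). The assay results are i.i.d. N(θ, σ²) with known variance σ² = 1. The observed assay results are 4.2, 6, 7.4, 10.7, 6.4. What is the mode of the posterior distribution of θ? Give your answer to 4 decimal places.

θ̂_MAP = 7.0000

n = 5; x̄ = (4.2 + 6 + 7.4 + 10.7 + 6.4)/5 = 34.7/5 = 6.94.
For a Normal prior and Normal likelihood with known variance, the posterior is Normal; its mode equals its mean, the precision-weighted average.
Prior precision 1/σ₀² = 1/10 = 0.1; data precision n/σ² = 5/1 = 5.
θ̂ = (0.1·10 + 5·6.94) / (0.1 + 5) = 35.7/5.1 = 7.0000.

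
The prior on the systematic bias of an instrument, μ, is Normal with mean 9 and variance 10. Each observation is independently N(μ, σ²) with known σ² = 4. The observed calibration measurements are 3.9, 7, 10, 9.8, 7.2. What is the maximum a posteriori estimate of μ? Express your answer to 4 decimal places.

μ̂_MAP = 7.6852

n = 5; x̄ = (3.9 + 7 + 10 + 9.8 + 7.2)/5 = 37.9/5 = 7.58.
For a Normal prior and Normal likelihood with known variance, the posterior is Normal; its mode equals its mean, the precision-weighted average.
Prior precision 1/σ₀² = 1/10 = 0.1; data precision n/σ² = 5/4 = 1.25.
μ̂ = (0.1·9 + 1.25·7.58) / (0.1 + 1.25) = 10.375/1.35 = 415/54 ≈ 7.6852.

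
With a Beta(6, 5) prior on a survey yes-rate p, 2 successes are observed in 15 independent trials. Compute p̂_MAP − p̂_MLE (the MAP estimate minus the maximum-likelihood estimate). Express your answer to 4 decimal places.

MAP − MLE = 0.1583

Posterior is Beta(8, 18); MAP = (8−1)/(26−2) = 7/24 ≈ 0.29167.
MLE ignores the prior: p̂_MLE = k/n = 2/15 ≈ 0.13333.
Difference = 7/24 − 2/15 = 19/120 ≈ 0.1583.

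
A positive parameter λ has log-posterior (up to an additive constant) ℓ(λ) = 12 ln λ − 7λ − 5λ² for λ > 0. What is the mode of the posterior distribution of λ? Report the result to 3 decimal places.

λ̂_MAP = 0.800

ℓ'(λ) = 12/λ − 7 − 10λ. Setting this to zero and multiplying by λ: 10λ² + 7λ − 12 = 0.
λ = (−7 + √(7² + 4·10·12)) / (2·10) = (−7 + √529) / 20 = (−7 + 23)/20 = 4/5.
ℓ''(λ) = −12/λ² − 10 < 0, confirming a maximum.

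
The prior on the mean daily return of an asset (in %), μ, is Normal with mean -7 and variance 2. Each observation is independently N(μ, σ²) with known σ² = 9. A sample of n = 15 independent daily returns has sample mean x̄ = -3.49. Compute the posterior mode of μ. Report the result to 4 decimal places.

μ̂_MAP = -4.3000

n = 15, x̄ = -3.49.
For a Normal prior and Normal likelihood with known variance, the posterior is Normal; its mode equals its mean, the precision-weighted average.
Prior precision 1/σ₀² = 1/2 = 0.5; data precision n/σ² = 15/9 = 5/3.
μ̂ = (0.5·(-7) + (5/3)·(-3.49)) / (0.5 + 5/3) = (-559/60)/(13/6) = -4.3000.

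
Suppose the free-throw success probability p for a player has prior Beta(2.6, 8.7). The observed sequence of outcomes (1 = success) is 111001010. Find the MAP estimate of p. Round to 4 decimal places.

p̂_MAP = 0.3607

Prior: Beta(2.6, 8.7).
Data: 5 successes in 9 trials (from the sequence). The binomial likelihood contributes p^5(1−p)^4, so the posterior is Beta(2.6+5, 8.7+4) = Beta(7.6, 12.7).
For Beta(a, b) with a, b > 1 the mode is (a−1)/(a+b−2) = 6.6/18.3 ≈ 0.3607.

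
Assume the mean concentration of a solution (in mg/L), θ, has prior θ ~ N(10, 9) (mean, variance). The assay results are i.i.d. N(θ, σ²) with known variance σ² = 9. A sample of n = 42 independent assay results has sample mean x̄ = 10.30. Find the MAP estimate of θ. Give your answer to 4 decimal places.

θ̂_MAP = 10.2930

n = 42, x̄ = 10.30.
For a Normal prior and Normal likelihood with known variance, the posterior is Normal; its mode equals its mean, the precision-weighted average.
Prior precision 1/σ₀² = 1/9; data precision n/σ² = 42/9 = 14/3.
θ̂ = ((1/9)·10 + (14/3)·10.3) / (1/9 + 14/3) = (2213/45)/(43/9) = 2213/215 ≈ 10.2930.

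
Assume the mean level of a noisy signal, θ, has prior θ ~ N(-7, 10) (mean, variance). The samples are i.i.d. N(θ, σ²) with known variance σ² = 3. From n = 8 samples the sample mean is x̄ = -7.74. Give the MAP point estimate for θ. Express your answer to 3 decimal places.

θ̂_MAP = -7.713

n = 8, x̄ = -7.74.
For a Normal prior and Normal likelihood with known variance, the posterior is Normal; its mode equals its mean, the precision-weighted average.
Prior precision 1/σ₀² = 1/10 = 0.1; data precision n/σ² = 8/3.
θ̂ = (0.1·(-7) + (8/3)·(-7.74)) / (0.1 + 8/3) = (-21.34)/(83/30) = -3201/415 ≈ -7.713.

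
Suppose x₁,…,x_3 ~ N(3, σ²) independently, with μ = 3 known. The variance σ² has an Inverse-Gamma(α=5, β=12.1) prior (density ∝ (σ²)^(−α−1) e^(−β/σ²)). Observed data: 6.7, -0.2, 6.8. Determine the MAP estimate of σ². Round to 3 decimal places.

Sum of squared deviations about the known mean: SS = (6.7−3)² + (-0.2−3)² + (6.8−3)² = 38.37.
The Normal likelihood contributes (σ²)^(−n/2) exp(−SS/(2σ²)), so the posterior is Inverse-Gamma(α + n/2, β + SS/2) = Inverse-Gamma(6.5, 31.285).
The mode of Inverse-Gamma(a, b) is b/(a+1) = 31.285/7.5 ≈ 4.171.

σ̂²_MAP = 4.171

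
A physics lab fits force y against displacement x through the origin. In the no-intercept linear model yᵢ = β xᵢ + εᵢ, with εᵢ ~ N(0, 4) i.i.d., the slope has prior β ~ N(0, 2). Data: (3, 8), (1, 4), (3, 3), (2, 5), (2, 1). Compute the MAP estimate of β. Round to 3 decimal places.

log p(β | y) = −Σ(yᵢ − βxᵢ)²/(2·4) − β²/(2·2) + const.
Setting the derivative to zero: Σxᵢ(yᵢ − βxᵢ)/4 − β/2 = 0, so β = Σxᵢyᵢ / (Σxᵢ² + σ²/τ²).
Σxᵢyᵢ = 3·8 + 1·4 + 3·3 + 2·5 + 2·1 = 49; Σxᵢ² = 27; σ²/τ² = 2.
β̂_MAP = 49 / (27 + 2) = 49/29 ≈ 1.690.

β̂_MAP = 1.690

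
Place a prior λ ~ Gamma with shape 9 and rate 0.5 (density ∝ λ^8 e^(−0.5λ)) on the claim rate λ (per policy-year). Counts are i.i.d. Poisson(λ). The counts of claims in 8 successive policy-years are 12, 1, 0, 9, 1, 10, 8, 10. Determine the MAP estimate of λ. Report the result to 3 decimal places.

λ̂_MAP = 6.941

Σxᵢ = 12+1+0+9+1+10+8+10 = 51, with n = 8.
Posterior ∝ λ^8e^(−0.5λ) · λ^51e^(−8λ) = λ^59e^(−8.5λ), i.e. Gamma(shape=60, rate=8.5).
The mode of a Gamma(a, b) with a ≥ 1 (shape–rate) is (a−1)/b = 59/8.5 ≈ 6.941.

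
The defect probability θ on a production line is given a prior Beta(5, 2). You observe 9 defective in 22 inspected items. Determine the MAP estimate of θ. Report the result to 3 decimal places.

θ̂_MAP = 0.481

Prior: Beta(5, 2).
Data: 9 successes in 22 trials. The binomial likelihood contributes θ^9(1−θ)^13, so the posterior is Beta(5+9, 2+13) = Beta(14, 15).
For Beta(a, b) with a, b > 1 the mode is (a−1)/(a+b−2) = 13/27 ≈ 0.481.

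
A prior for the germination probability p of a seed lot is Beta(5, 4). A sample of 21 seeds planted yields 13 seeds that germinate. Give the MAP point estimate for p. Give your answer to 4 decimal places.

Prior: Beta(5, 4).
Data: 13 successes in 21 trials. The binomial likelihood contributes p^13(1−p)^8, so the posterior is Beta(5+13, 4+8) = Beta(18, 12).
For Beta(a, b) with a, b > 1 the mode is (a−1)/(a+b−2) = 17/28 ≈ 0.6071.

p̂_MAP = 0.6071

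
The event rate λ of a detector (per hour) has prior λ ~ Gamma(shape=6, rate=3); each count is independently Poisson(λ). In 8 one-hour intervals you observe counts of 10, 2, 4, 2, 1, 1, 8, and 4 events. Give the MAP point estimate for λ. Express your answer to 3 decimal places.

Σxᵢ = 10+2+4+2+1+1+8+4 = 32, with n = 8.
Posterior ∝ λ^5e^(−3λ) · λ^32e^(−8λ) = λ^37e^(−11λ), i.e. Gamma(shape=38, rate=11).
The mode of a Gamma(a, b) with a ≥ 1 (shape–rate) is (a−1)/b = 37/11 ≈ 3.364.

λ̂_MAP = 3.364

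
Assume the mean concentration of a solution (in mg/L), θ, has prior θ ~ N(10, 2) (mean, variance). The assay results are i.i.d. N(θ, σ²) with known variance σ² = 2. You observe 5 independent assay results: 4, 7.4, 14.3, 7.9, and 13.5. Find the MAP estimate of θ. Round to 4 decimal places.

n = 5; x̄ = (4 + 7.4 + 14.3 + 7.9 + 13.5)/5 = 47.1/5 = 9.42.
For a Normal prior and Normal likelihood with known variance, the posterior is Normal; its mode equals its mean, the precision-weighted average.
Prior precision 1/σ₀² = 1/2 = 0.5; data precision n/σ² = 5/2 = 2.5.
θ̂ = (0.5·10 + 2.5·9.42) / (0.5 + 2.5) = 28.55/3 = 571/60 ≈ 9.5167.

θ̂_MAP = 9.5167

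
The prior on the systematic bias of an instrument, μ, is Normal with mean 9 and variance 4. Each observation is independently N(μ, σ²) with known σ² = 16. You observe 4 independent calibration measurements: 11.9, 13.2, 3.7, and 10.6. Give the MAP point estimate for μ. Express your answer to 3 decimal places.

μ̂_MAP = 9.425

n = 4; x̄ = (11.9 + 13.2 + 3.7 + 10.6)/4 = 39.4/4 = 9.85.
For a Normal prior and Normal likelihood with known variance, the posterior is Normal; its mode equals its mean, the precision-weighted average.
Prior precision 1/σ₀² = 1/4 = 0.25; data precision n/σ² = 4/16 = 0.25.
μ̂ = (0.25·9 + 0.25·9.85) / (0.25 + 0.25) = 4.7125/0.5 = 9.425.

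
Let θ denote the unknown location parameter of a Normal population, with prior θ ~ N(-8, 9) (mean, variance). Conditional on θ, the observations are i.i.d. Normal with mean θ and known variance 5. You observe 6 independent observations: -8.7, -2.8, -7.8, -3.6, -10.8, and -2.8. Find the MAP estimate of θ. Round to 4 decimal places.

n = 6; x̄ = ((-8.7) + (-2.8) + (-7.8) + (-3.6) + (-10.8) + (-2.8))/6 = -36.5/6 = -73/12 ≈ -6.0833.
For a Normal prior and Normal likelihood with known variance, the posterior is Normal; its mode equals its mean, the precision-weighted average.
Prior precision 1/σ₀² = 1/9; data precision n/σ² = 6/5 = 1.2.
θ̂ = ((1/9)·(-8) + 1.2·(-73/12)) / (1/9 + 1.2) = (-737/90)/(59/45) = -737/118 ≈ -6.2458.

θ̂_MAP = -6.2458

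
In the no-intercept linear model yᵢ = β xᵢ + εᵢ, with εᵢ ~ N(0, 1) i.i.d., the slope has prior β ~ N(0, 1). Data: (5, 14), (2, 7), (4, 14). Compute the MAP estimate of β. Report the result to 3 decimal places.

log p(β | y) = −Σ(yᵢ − βxᵢ)²/(2·1) − β²/(2·1) + const.
Setting the derivative to zero: Σxᵢ(yᵢ − βxᵢ)/1 − β/1 = 0, so β = Σxᵢyᵢ / (Σxᵢ² + σ²/τ²).
Σxᵢyᵢ = 5·14 + 2·7 + 4·14 = 140; Σxᵢ² = 45; σ²/τ² = 1.
β̂_MAP = 140 / (45 + 1) = 140/46 ≈ 3.043.

β̂_MAP = 3.043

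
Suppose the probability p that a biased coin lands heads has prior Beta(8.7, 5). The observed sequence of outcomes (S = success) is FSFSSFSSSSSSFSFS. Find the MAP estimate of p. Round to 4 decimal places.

Prior: Beta(8.7, 5).
Data: 11 successes in 16 trials (from the sequence). The binomial likelihood contributes p^11(1−p)^5, so the posterior is Beta(8.7+11, 5+5) = Beta(19.7, 10).
For Beta(a, b) with a, b > 1 the mode is (a−1)/(a+b−2) = 18.7/27.7 ≈ 0.6751.

p̂_MAP = 0.6751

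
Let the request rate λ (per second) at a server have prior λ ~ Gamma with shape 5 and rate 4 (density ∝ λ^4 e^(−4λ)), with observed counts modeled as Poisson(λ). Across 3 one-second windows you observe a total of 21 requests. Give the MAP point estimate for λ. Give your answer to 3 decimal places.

λ̂_MAP = 3.571

Σxᵢ = 21, n = 3.
Posterior ∝ λ^4e^(−4λ) · λ^21e^(−3λ) = λ^25e^(−7λ), i.e. Gamma(shape=26, rate=7).
The mode of a Gamma(a, b) with a ≥ 1 (shape–rate) is (a−1)/b = 25/7 ≈ 3.571.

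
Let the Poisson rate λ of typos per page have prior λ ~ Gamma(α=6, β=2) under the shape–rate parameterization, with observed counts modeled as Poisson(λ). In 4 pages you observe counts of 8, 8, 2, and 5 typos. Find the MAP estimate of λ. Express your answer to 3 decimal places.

λ̂_MAP = 4.667

Σxᵢ = 8+8+2+5 = 23, with n = 4.
Posterior ∝ λ^5e^(−2λ) · λ^23e^(−4λ) = λ^28e^(−6λ), i.e. Gamma(shape=29, rate=6).
The mode of a Gamma(a, b) with a ≥ 1 (shape–rate) is (a−1)/b = 28/6 ≈ 4.667.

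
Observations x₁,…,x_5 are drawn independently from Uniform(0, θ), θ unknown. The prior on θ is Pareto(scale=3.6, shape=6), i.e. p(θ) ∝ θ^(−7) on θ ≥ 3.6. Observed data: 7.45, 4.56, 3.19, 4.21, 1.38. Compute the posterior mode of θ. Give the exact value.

The Uniform(0, θ) likelihood is θ^(−n) for θ ≥ max(xᵢ), zero otherwise. Here max(xᵢ) = 7.45.
Posterior ∝ θ^(−7) · θ^(−5) = θ^(−12) on θ ≥ max(3.6, 7.45) = 7.45.
This density is strictly decreasing in θ, so the posterior mode lies at the lower boundary of the support.

θ̂_MAP = 7.45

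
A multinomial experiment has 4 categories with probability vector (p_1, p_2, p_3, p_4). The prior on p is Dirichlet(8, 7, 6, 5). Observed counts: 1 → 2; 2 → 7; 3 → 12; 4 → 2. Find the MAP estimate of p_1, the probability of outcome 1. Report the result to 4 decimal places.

The posterior is Dirichlet(αᵢ + nᵢ) = Dirichlet(10, 14, 18, 7).
For a Dirichlet(a₁,…,a_K) with all aᵢ > 1, the mode has j-th component (aⱼ − 1)/(Σaᵢ − K).
Here Σaᵢ = 49 and K = 4, so p_1 = (10 − 1)/(49 − 4) = 9/45 ≈ 0.2000.

MAP estimate: 0.2000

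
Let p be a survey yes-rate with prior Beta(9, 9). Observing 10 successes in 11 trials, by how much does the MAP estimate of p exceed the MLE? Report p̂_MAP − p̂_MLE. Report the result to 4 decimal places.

MAP − MLE = -0.2424

Posterior is Beta(19, 10); MAP = (19−1)/(29−2) = 18/27 ≈ 0.66667.
MLE ignores the prior: p̂_MLE = k/n = 10/11 ≈ 0.90909.
Difference = 18/27 − 10/11 = -8/33 ≈ -0.2424.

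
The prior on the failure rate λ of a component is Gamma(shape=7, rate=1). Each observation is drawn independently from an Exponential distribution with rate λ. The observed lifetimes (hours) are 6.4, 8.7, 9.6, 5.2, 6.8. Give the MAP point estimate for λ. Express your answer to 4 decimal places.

The Exponential(rate=λ) likelihood is ∝ λ^n e^(−λΣtᵢ). Here n = 5 and Σtᵢ = 6.4 + 8.7 + 9.6 + 5.2 + 6.8 = 36.7.
Posterior ∝ λ^6e^(−1λ) · λ^5e^(−36.7λ) = λ^11e^(−37.7λ), i.e. Gamma(12, 37.7).
Mode = (a−1)/b = 11/37.7 ≈ 0.2918.

λ̂_MAP = 0.2918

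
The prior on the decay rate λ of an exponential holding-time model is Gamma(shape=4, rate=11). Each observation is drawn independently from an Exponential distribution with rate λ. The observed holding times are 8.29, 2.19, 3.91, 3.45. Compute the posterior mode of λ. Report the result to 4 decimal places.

The Exponential(rate=λ) likelihood is ∝ λ^n e^(−λΣtᵢ). Here n = 4 and Σtᵢ = 8.29 + 2.19 + 3.91 + 3.45 = 17.84.
Posterior ∝ λ^3e^(−11λ) · λ^4e^(−17.84λ) = λ^7e^(−28.84λ), i.e. Gamma(8, 28.84).
Mode = (a−1)/b = 7/28.84 ≈ 0.2427.

λ̂_MAP = 0.2427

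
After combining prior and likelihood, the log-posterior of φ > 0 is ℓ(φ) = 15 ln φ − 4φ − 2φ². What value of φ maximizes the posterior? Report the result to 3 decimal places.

φ̂_MAP = 1.500

ℓ'(φ) = 15/φ − 4 − 4φ. Setting this to zero and multiplying by φ: 4φ² + 4φ − 15 = 0.
φ = (−4 + √(4² + 4·4·15)) / (2·4) = (−4 + √256) / 8 = (−4 + 16)/8 = 3/2.
ℓ''(φ) = −15/φ² − 4 < 0, confirming a maximum.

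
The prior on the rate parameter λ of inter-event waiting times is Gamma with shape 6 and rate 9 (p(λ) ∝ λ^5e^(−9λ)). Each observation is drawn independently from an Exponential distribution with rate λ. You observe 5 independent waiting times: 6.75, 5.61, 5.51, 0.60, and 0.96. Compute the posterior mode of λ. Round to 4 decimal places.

The Exponential(rate=λ) likelihood is ∝ λ^n e^(−λΣtᵢ). Here n = 5 and Σtᵢ = 6.75 + 5.61 + 5.51 + 0.60 + 0.96 = 19.43.
Posterior ∝ λ^5e^(−9λ) · λ^5e^(−19.43λ) = λ^10e^(−28.43λ), i.e. Gamma(11, 28.43).
Mode = (a−1)/b = 10/28.43 ≈ 0.3517.

λ̂_MAP = 0.3517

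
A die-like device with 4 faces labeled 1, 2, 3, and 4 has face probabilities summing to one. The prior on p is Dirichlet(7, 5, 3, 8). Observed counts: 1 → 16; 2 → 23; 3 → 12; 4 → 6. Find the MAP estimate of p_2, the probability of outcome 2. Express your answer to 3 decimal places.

MAP estimate: 0.355

The posterior is Dirichlet(αᵢ + nᵢ) = Dirichlet(23, 28, 15, 14).
For a Dirichlet(a₁,…,a_K) with all aᵢ > 1, the mode has j-th component (aⱼ − 1)/(Σaᵢ − K).
Here Σaᵢ = 80 and K = 4, so p_2 = (28 − 1)/(80 − 4) = 27/76 ≈ 0.355.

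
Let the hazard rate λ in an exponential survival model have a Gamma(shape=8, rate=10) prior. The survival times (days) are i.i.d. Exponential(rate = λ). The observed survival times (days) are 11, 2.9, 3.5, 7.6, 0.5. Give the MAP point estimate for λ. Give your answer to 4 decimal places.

λ̂_MAP = 0.3380

The Exponential(rate=λ) likelihood is ∝ λ^n e^(−λΣtᵢ). Here n = 5 and Σtᵢ = 11 + 2.9 + 3.5 + 7.6 + 0.5 = 25.5.
Posterior ∝ λ^7e^(−10λ) · λ^5e^(−25.5λ) = λ^12e^(−35.5λ), i.e. Gamma(13, 35.5).
Mode = (a−1)/b = 12/35.5 ≈ 0.3380.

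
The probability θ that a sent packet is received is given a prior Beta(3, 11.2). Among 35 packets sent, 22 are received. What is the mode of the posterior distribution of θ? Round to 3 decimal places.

θ̂_MAP = 0.508

Prior: Beta(3, 11.2).
Data: 22 successes in 35 trials. The binomial likelihood contributes θ^22(1−θ)^13, so the posterior is Beta(3+22, 11.2+13) = Beta(25, 24.2).
For Beta(a, b) with a, b > 1 the mode is (a−1)/(a+b−2) = 24/47.2 ≈ 0.508.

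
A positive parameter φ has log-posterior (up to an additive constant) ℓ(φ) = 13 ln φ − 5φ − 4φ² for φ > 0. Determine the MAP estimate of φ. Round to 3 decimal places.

φ̂_MAP = 1.000

ℓ'(φ) = 13/φ − 5 − 8φ. Setting this to zero and multiplying by φ: 8φ² + 5φ − 13 = 0.
φ = (−5 + √(5² + 4·8·13)) / (2·8) = (−5 + √441) / 16 = (−5 + 21)/16 = 1.
ℓ''(φ) = −13/φ² − 8 < 0, confirming a maximum.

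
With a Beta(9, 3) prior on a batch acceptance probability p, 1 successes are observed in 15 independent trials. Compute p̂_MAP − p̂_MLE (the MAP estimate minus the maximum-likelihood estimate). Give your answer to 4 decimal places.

Posterior is Beta(10, 17); MAP = (10−1)/(27−2) = 9/25 ≈ 0.36000.
MLE ignores the prior: p̂_MLE = k/n = 1/15 ≈ 0.06667.
Difference = 9/25 − 1/15 = 22/75 ≈ 0.2933.

MAP − MLE = 0.2933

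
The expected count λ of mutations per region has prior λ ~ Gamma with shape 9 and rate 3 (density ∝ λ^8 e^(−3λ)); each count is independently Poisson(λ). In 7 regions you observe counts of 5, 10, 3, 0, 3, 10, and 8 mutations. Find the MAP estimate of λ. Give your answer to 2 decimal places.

λ̂_MAP = 4.70

Σxᵢ = 5+10+3+0+3+10+8 = 39, with n = 7.
Posterior ∝ λ^8e^(−3λ) · λ^39e^(−7λ) = λ^47e^(−10λ), i.e. Gamma(shape=48, rate=10).
The mode of a Gamma(a, b) with a ≥ 1 (shape–rate) is (a−1)/b = 47/10 ≈ 4.70.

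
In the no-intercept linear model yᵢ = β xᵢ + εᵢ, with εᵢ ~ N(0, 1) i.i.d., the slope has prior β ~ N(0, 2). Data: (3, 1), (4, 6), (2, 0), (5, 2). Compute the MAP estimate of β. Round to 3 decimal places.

log p(β | y) = −Σ(yᵢ − βxᵢ)²/(2·1) − β²/(2·2) + const.
Setting the derivative to zero: Σxᵢ(yᵢ − βxᵢ)/1 − β/2 = 0, so β = Σxᵢyᵢ / (Σxᵢ² + σ²/τ²).
Σxᵢyᵢ = 3·1 + 4·6 + 2·0 + 5·2 = 37; Σxᵢ² = 54; σ²/τ² = 0.5.
β̂_MAP = 37 / (54 + 0.5) = 37/54.5 ≈ 0.679.

β̂_MAP = 0.679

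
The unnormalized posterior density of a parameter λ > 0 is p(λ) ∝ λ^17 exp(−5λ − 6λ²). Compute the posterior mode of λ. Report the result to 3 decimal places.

λ̂_MAP = 1.000

ℓ'(λ) = 17/λ − 5 − 12λ. Setting this to zero and multiplying by λ: 12λ² + 5λ − 17 = 0.
λ = (−5 + √(5² + 4·12·17)) / (2·12) = (−5 + √841) / 24 = (−5 + 29)/24 = 1.
ℓ''(λ) = −17/λ² − 12 < 0, confirming a maximum.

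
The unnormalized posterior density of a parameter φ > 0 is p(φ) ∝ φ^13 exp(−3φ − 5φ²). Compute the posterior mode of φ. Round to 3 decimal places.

ℓ'(φ) = 13/φ − 3 − 10φ. Setting this to zero and multiplying by φ: 10φ² + 3φ − 13 = 0.
φ = (−3 + √(3² + 4·10·13)) / (2·10) = (−3 + √529) / 20 = (−3 + 23)/20 = 1.
ℓ''(φ) = −13/φ² − 10 < 0, confirming a maximum.

φ̂_MAP = 1.000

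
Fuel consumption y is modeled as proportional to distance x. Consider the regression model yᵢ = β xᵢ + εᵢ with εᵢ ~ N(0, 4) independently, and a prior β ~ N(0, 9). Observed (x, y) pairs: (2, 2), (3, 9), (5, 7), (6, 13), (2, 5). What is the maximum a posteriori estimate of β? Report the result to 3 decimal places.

β̂_MAP = 1.963

log p(β | y) = −Σ(yᵢ − βxᵢ)²/(2·4) − β²/(2·9) + const.
Setting the derivative to zero: Σxᵢ(yᵢ − βxᵢ)/4 − β/9 = 0, so β = Σxᵢyᵢ / (Σxᵢ² + σ²/τ²).
Σxᵢyᵢ = 2·2 + 3·9 + 5·7 + 6·13 + 2·5 = 154; Σxᵢ² = 78; σ²/τ² = 4/9.
β̂_MAP = 154 / (78 + 4/9) = 154/(706/9) = 693/353 ≈ 1.963.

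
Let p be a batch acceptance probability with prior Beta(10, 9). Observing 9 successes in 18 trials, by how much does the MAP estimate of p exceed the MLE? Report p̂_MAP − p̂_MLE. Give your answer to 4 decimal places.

MAP − MLE = 0.0143

Posterior is Beta(19, 18); MAP = (19−1)/(37−2) = 18/35 ≈ 0.51429.
MLE ignores the prior: p̂_MLE = k/n = 9/18 ≈ 0.50000.
Difference = 18/35 − 9/18 = 1/70 ≈ 0.0143.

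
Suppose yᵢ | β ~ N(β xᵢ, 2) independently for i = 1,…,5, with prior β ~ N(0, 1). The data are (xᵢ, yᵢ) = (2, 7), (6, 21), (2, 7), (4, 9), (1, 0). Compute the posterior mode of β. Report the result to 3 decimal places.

log p(β | y) = −Σ(yᵢ − βxᵢ)²/(2·2) − β²/(2·1) + const.
Setting the derivative to zero: Σxᵢ(yᵢ − βxᵢ)/2 − β/1 = 0, so β = Σxᵢyᵢ / (Σxᵢ² + σ²/τ²).
Σxᵢyᵢ = 2·7 + 6·21 + 2·7 + 4·9 + 1·0 = 190; Σxᵢ² = 61; σ²/τ² = 2.
β̂_MAP = 190 / (61 + 2) = 190/63 ≈ 3.016.

β̂_MAP = 3.016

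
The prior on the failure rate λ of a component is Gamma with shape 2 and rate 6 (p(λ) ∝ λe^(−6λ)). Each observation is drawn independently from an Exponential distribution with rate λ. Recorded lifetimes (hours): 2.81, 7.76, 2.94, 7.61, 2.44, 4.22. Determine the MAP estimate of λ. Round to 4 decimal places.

The Exponential(rate=λ) likelihood is ∝ λ^n e^(−λΣtᵢ). Here n = 6 and Σtᵢ = 2.81 + 7.76 + 2.94 + 7.61 + 2.44 + 4.22 = 27.78.
Posterior ∝ λe^(−6λ) · λ^6e^(−27.78λ) = λ^7e^(−33.78λ), i.e. Gamma(8, 33.78).
Mode = (a−1)/b = 7/33.78 ≈ 0.2072.

λ̂_MAP = 0.2072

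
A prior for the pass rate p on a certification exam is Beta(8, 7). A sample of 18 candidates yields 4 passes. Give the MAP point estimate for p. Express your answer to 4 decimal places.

p̂_MAP = 0.3548

Prior: Beta(8, 7).
Data: 4 successes in 18 trials. The binomial likelihood contributes p^4(1−p)^14, so the posterior is Beta(8+4, 7+14) = Beta(12, 21).
For Beta(a, b) with a, b > 1 the mode is (a−1)/(a+b−2) = 11/31 ≈ 0.3548.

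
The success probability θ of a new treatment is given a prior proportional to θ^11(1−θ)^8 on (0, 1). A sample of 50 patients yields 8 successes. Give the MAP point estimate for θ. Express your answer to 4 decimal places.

θ̂_MAP = 0.2754

The prior density ∝ θ^11(1−θ)^8 is the kernel of Beta(12, 9).
Data: 8 successes in 50 trials. The binomial likelihood contributes θ^8(1−θ)^42, so the posterior is Beta(12+8, 9+42) = Beta(20, 51).
For Beta(a, b) with a, b > 1 the mode is (a−1)/(a+b−2) = 19/69 ≈ 0.2754.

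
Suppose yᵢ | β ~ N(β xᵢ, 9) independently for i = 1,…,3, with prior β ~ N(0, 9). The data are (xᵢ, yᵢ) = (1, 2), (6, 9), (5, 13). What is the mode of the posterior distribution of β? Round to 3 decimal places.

β̂_MAP = 1.921

log p(β | y) = −Σ(yᵢ − βxᵢ)²/(2·9) − β²/(2·9) + const.
Setting the derivative to zero: Σxᵢ(yᵢ − βxᵢ)/9 − β/9 = 0, so β = Σxᵢyᵢ / (Σxᵢ² + σ²/τ²).
Σxᵢyᵢ = 1·2 + 6·9 + 5·13 = 121; Σxᵢ² = 62; σ²/τ² = 1.
β̂_MAP = 121 / (62 + 1) = 121/63 ≈ 1.921.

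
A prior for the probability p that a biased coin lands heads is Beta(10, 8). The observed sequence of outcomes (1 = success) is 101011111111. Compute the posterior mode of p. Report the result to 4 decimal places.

p̂_MAP = 0.6786

Prior: Beta(10, 8).
Data: 10 successes in 12 trials (from the sequence). The binomial likelihood contributes p^10(1−p)^2, so the posterior is Beta(10+10, 8+2) = Beta(20, 10).
For Beta(a, b) with a, b > 1 the mode is (a−1)/(a+b−2) = 19/28 ≈ 0.6786.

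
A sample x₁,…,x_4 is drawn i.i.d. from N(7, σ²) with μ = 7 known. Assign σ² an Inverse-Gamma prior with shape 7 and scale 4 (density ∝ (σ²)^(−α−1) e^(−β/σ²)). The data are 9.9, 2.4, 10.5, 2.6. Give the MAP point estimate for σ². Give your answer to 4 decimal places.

σ̂²_MAP = 3.4590

Sum of squared deviations about the known mean: SS = (9.9−7)² + (2.4−7)² + (10.5−7)² + (2.6−7)² = 61.18.
The Normal likelihood contributes (σ²)^(−n/2) exp(−SS/(2σ²)), so the posterior is Inverse-Gamma(α + n/2, β + SS/2) = Inverse-Gamma(9, 34.59).
The mode of Inverse-Gamma(a, b) is b/(a+1) = 34.59/10 ≈ 3.4590.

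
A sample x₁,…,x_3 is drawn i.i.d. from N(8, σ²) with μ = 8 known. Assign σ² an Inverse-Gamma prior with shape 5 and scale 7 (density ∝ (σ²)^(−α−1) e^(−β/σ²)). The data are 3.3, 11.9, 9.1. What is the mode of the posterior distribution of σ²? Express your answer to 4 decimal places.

σ̂²_MAP = 3.5007

Sum of squared deviations about the known mean: SS = (3.3−8)² + (11.9−8)² + (9.1−8)² = 38.51.
The Normal likelihood contributes (σ²)^(−n/2) exp(−SS/(2σ²)), so the posterior is Inverse-Gamma(α + n/2, β + SS/2) = Inverse-Gamma(6.5, 26.255).
The mode of Inverse-Gamma(a, b) is b/(a+1) = 26.255/7.5 ≈ 3.5007.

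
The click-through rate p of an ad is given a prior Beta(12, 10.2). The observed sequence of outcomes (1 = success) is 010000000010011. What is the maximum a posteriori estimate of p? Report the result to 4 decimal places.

Prior: Beta(12, 10.2).
Data: 4 successes in 15 trials (from the sequence). The binomial likelihood contributes p^4(1−p)^11, so the posterior is Beta(12+4, 10.2+11) = Beta(16, 21.2).
For Beta(a, b) with a, b > 1 the mode is (a−1)/(a+b−2) = 15/35.2 ≈ 0.4261.

p̂_MAP = 0.4261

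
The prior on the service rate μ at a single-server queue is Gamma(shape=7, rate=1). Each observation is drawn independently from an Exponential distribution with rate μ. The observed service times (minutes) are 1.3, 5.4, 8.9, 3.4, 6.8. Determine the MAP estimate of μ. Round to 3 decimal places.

μ̂_MAP = 0.410

The Exponential(rate=μ) likelihood is ∝ μ^n e^(−μΣtᵢ). Here n = 5 and Σtᵢ = 1.3 + 5.4 + 8.9 + 3.4 + 6.8 = 25.8.
Posterior ∝ μ^6e^(−1μ) · μ^5e^(−25.8μ) = μ^11e^(−26.8μ), i.e. Gamma(12, 26.8).
Mode = (a−1)/b = 11/26.8 ≈ 0.410.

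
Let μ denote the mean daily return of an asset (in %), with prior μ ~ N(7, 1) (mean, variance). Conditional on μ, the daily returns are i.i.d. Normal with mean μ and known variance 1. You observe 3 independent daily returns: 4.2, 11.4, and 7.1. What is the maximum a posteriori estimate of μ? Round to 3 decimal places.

μ̂_MAP = 7.425

n = 3; x̄ = (4.2 + 11.4 + 7.1)/3 = 22.7/3 = 227/30 ≈ 7.5667.
For a Normal prior and Normal likelihood with known variance, the posterior is Normal; its mode equals its mean, the precision-weighted average.
Prior precision 1/σ₀² = 1/1 = 1; data precision n/σ² = 3/1 = 3.
μ̂ = (1·7 + 3·(227/30)) / (1 + 3) = 29.7/4 = 7.425.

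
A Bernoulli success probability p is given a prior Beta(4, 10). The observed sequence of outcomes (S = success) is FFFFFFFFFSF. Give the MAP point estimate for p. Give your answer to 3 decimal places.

Prior: Beta(4, 10).
Data: 1 success in 11 trials (from the sequence). The binomial likelihood contributes p(1−p)^10, so the posterior is Beta(4+1, 10+10) = Beta(5, 20).
For Beta(a, b) with a, b > 1 the mode is (a−1)/(a+b−2) = 4/23 ≈ 0.174.

p̂_MAP = 0.174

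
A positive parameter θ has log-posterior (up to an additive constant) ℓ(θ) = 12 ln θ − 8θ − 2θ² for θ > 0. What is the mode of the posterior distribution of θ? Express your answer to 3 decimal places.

ℓ'(θ) = 12/θ − 8 − 4θ. Setting this to zero and multiplying by θ: 4θ² + 8θ − 12 = 0.
θ = (−8 + √(8² + 4·4·12)) / (2·4) = (−8 + √256) / 8 = (−8 + 16)/8 = 1.
ℓ''(θ) = −12/θ² − 4 < 0, confirming a maximum.

θ̂_MAP = 1.000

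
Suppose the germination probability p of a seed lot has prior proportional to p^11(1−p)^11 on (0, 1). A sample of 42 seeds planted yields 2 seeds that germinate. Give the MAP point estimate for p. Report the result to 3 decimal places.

The prior density ∝ p^11(1−p)^11 is the kernel of Beta(12, 12).
Data: 2 successes in 42 trials. The binomial likelihood contributes p^2(1−p)^40, so the posterior is Beta(12+2, 12+40) = Beta(14, 52).
For Beta(a, b) with a, b > 1 the mode is (a−1)/(a+b−2) = 13/64 ≈ 0.203.

p̂_MAP = 0.203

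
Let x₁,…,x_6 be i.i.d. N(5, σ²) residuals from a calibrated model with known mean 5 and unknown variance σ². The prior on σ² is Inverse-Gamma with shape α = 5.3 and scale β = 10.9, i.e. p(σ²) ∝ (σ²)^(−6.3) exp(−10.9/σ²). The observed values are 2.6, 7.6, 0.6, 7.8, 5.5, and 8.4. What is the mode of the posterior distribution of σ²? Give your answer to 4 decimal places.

Sum of squared deviations about the known mean: SS = (2.6−5)² + (7.6−5)² + (0.6−5)² + (7.8−5)² + (5.5−5)² + (8.4−5)² = 51.53.
The Normal likelihood contributes (σ²)^(−n/2) exp(−SS/(2σ²)), so the posterior is Inverse-Gamma(α + n/2, β + SS/2) = Inverse-Gamma(8.3, 36.665).
The mode of Inverse-Gamma(a, b) is b/(a+1) = 36.665/9.3 ≈ 3.9425.

σ̂²_MAP = 3.9425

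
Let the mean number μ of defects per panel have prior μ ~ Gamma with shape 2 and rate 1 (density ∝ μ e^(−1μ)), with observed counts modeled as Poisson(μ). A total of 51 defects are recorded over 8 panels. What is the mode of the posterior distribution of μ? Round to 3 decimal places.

Σxᵢ = 51, n = 8.
Posterior ∝ μe^(−1μ) · μ^51e^(−8μ) = μ^52e^(−9μ), i.e. Gamma(shape=53, rate=9).
The mode of a Gamma(a, b) with a ≥ 1 (shape–rate) is (a−1)/b = 52/9 ≈ 5.778.

μ̂_MAP = 5.778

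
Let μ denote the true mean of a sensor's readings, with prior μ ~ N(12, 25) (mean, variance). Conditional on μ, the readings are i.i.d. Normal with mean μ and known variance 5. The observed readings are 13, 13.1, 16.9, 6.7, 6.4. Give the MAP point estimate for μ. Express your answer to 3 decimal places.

n = 5; x̄ = (13 + 13.1 + 16.9 + 6.7 + 6.4)/5 = 56.1/5 = 11.22.
For a Normal prior and Normal likelihood with known variance, the posterior is Normal; its mode equals its mean, the precision-weighted average.
Prior precision 1/σ₀² = 1/25 = 0.04; data precision n/σ² = 5/5 = 1.
μ̂ = (0.04·12 + 1·11.22) / (0.04 + 1) = 11.7/1.04 = 11.250.

μ̂_MAP = 11.250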